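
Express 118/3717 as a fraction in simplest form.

2/63

118 = 2 × 59
3717 = 3^2 × 7 × 59
gcd(118, 3717) = 59.
Divide numerator and denominator by 59: 118/3717 = 2/63.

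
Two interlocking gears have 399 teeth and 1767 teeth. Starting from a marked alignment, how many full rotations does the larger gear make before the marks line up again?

All finish a whole number of cycles simultaneously at t = LCM of the periods.
399 = 3 × 7 × 19
1767 = 3 × 19 × 31
LCM(399, 1767) = 3 × 7 × 19 × 31 = 12369.
Rotations for period 1767: 12369 / 1767 = 7.

7 rotations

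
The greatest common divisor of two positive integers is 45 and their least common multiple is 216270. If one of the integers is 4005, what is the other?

For two integers, gcd × lcm = product, so the other is (45 × 216270) / 4005 = 9732150 / 4005 = 2430.

2430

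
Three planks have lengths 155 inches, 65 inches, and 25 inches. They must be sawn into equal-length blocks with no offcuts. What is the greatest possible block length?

5 inches

The block length must divide every plank, so the greatest is gcd(155, 65, 25).
155 = 5 × 31
65 = 5 × 13
25 = 5^2
gcd(155, 65, 25) = 5.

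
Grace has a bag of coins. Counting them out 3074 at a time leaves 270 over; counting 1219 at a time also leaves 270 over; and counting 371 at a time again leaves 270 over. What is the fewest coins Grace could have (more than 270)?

495184

N − 270 must be a common multiple of 3074, 1219, and 371.
3074 = 2 × 29 × 53
1219 = 23 × 53
371 = 7 × 53
LCM(3074, 1219, 371) = 2 × 7 × 23 × 29 × 53 = 494914.
Smallest N > 270 is LCM + 270 = 494914 + 270 = 495184.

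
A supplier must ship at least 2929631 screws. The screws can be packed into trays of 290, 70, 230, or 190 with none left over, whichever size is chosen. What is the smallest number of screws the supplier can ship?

3548440

The number of screws must be a common multiple of 290, 70, 230, and 190, so a multiple of their LCM.
290 = 2 × 5 × 29
70 = 2 × 5 × 7
230 = 2 × 5 × 23
190 = 2 × 5 × 19
LCM(290, 70, 230, 190) = 2 × 5 × 7 × 19 × 23 × 29 = 887110.
Smallest multiple of 887110 that is ≥ 2929631: ⌈2929631/887110⌉ × 887110 = 4 × 887110 = 3548440.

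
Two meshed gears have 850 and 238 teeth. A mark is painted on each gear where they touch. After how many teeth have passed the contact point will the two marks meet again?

The first simultaneous occurrence is after LCM of the individual periods.
850 = 2 × 5^2 × 17
238 = 2 × 7 × 17
LCM(850, 238) = 2 × 5^2 × 7 × 17 = 5950.

5950 teeth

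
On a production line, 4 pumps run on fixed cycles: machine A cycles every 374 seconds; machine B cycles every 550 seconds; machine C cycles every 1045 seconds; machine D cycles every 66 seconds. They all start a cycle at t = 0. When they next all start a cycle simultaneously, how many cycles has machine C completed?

510 cycles

They are all back at their starting positions together after one LCM of the periods.
374 = 2 × 11 × 17
550 = 2 × 5^2 × 11
1045 = 5 × 11 × 19
66 = 2 × 3 × 11
LCM(374, 550, 1045, 66) = 2 × 3 × 5^2 × 11 × 17 × 19 = 532950.
Cycles for period 1045: 532950 / 1045 = 510.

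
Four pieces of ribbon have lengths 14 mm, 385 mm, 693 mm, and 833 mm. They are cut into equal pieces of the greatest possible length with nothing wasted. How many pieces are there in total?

Piece length = gcd(14, 385, 693, 833).
14 = 2 × 7
385 = 5 × 7 × 11
693 = 3^2 × 7 × 11
833 = 7^2 × 17
gcd(14, 385, 693, 833) = 7.
Total pieces = 14/7 + 385/7 + 693/7 + 833/7 = 2 + 55 + 99 + 119 = 275.

275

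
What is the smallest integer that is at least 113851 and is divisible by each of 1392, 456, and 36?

158688

The integer must be a common multiple of 1392, 456, and 36, so a multiple of their LCM.
1392 = 2^4 × 3 × 29
456 = 2^3 × 3 × 19
36 = 2^2 × 3^2
LCM(1392, 456, 36) = 2^4 × 3^2 × 19 × 29 = 79344.
Smallest multiple of 79344 that is ≥ 113851: ⌈113851/79344⌉ × 79344 = 2 × 79344 = 158688.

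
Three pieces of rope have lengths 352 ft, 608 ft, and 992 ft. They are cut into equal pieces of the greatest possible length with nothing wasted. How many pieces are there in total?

61

Piece length = gcd(352, 608, 992).
352 = 2^5 × 11
608 = 2^5 × 19
992 = 2^5 × 31
gcd(352, 608, 992) = 2^5 = 32.
Total pieces = 352/32 + 608/32 + 992/32 = 11 + 19 + 31 = 61.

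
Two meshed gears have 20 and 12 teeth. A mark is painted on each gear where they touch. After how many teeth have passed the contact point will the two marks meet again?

60 teeth

We need the least common multiple of the intervals.
20 = 2^2 × 5
12 = 2^2 × 3
LCM(20, 12) = 2^2 × 3 × 5 = 60.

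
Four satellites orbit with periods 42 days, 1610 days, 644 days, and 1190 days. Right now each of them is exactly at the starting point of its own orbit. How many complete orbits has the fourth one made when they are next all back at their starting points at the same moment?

All finish a whole number of cycles simultaneously at t = LCM of the periods.
42 = 2 × 3 × 7
1610 = 2 × 5 × 7 × 23
644 = 2^2 × 7 × 23
1190 = 2 × 5 × 7 × 17
LCM(42, 1610, 644, 1190) = 2^2 × 3 × 5 × 7 × 17 × 23 = 164220.
Orbits for period 1190: 164220 / 1190 = 138.

138 orbits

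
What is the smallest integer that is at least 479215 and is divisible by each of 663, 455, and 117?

487305

The integer must be a common multiple of 663, 455, and 117, so a multiple of their LCM.
663 = 3 × 13 × 17
455 = 5 × 7 × 13
117 = 3^2 × 13
LCM(663, 455, 117) = 3^2 × 5 × 7 × 13 × 17 = 69615.
Smallest multiple of 69615 that is ≥ 479215: ⌈479215/69615⌉ × 69615 = 7 × 69615 = 487305.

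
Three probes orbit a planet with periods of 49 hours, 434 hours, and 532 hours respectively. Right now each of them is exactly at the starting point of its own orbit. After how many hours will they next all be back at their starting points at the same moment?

115444 hours

They coincide at every common multiple of the periods; the first is the LCM.
49 = 7^2
434 = 2 × 7 × 31
532 = 2^2 × 7 × 19
LCM(49, 434, 532) = 2^2 × 7^2 × 19 × 31 = 115444.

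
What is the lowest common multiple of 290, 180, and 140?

290 = 2 × 5 × 29
180 = 2^2 × 3^2 × 5
140 = 2^2 × 5 × 7
LCM(290, 180, 140) = 2^2 × 3^2 × 5 × 7 × 29 = 36540.

36540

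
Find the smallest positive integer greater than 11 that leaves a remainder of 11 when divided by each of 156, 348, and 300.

113111

N − 11 must be a common multiple of 156, 348, and 300.
156 = 2^2 × 3 × 13
348 = 2^2 × 3 × 29
300 = 2^2 × 3 × 5^2
LCM(156, 348, 300) = 2^2 × 3 × 5^2 × 13 × 29 = 113100.
Smallest N > 11 is LCM + 11 = 113100 + 11 = 113111.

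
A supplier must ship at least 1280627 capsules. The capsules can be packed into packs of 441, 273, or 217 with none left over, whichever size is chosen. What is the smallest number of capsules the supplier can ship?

The number of capsules must be a common multiple of 441, 273, and 217, so a multiple of their LCM.
441 = 3^2 × 7^2
273 = 3 × 7 × 13
217 = 7 × 31
LCM(441, 273, 217) = 3^2 × 7^2 × 13 × 31 = 177723.
Smallest multiple of 177723 that is ≥ 1280627: ⌈1280627/177723⌉ × 177723 = 8 × 177723 = 1421784.

1421784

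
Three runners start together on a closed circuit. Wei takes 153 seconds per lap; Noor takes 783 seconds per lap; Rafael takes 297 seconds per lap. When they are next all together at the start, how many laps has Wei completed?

957 laps

The first common completion time is the LCM of the periods.
153 = 3^2 × 17
783 = 3^3 × 29
297 = 3^3 × 11
LCM(153, 783, 297) = 3^3 × 11 × 17 × 29 = 146421.
Laps for period 153: 146421 / 153 = 957.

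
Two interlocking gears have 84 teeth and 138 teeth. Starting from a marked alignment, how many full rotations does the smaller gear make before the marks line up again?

They are all back at their starting positions together after one LCM of the periods.
84 = 2^2 × 3 × 7
138 = 2 × 3 × 23
LCM(84, 138) = 2^2 × 3 × 7 × 23 = 1932.
Rotations for period 84: 1932 / 84 = 23.

23 rotations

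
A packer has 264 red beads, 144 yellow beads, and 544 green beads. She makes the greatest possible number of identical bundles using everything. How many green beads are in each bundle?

68

Number of bundles = gcd(264, 144, 544).
264 = 2^3 × 3 × 11
144 = 2^4 × 3^2
544 = 2^5 × 17
gcd(264, 144, 544) = 2^3 = 8.
green beads per bundle = 544 / 8 = 68.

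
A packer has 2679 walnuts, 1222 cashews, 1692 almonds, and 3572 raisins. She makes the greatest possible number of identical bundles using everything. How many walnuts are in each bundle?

57

Number of bundles = gcd(2679, 1222, 1692, 3572).
2679 = 3 × 19 × 47
1222 = 2 × 13 × 47
1692 = 2^2 × 3^2 × 47
3572 = 2^2 × 19 × 47
gcd(2679, 1222, 1692, 3572) = 47.
walnuts per bundle = 2679 / 47 = 57.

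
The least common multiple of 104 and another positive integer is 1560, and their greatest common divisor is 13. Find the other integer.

gcd × lcm = product of the two integers, so the other integer is (13 × 1560) / 104 = 195.

195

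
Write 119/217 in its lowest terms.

119 = 7 × 17
217 = 7 × 31
gcd(119, 217) = 7.
Divide numerator and denominator by 7: 119/217 = 17/31.

17/31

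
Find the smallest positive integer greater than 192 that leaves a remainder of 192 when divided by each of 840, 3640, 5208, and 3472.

N − 192 must be a common multiple of 840, 3640, 5208, and 3472.
840 = 2^3 × 3 × 5 × 7
3640 = 2^3 × 5 × 7 × 13
5208 = 2^3 × 3 × 7 × 31
3472 = 2^4 × 7 × 31
LCM(840, 3640, 5208, 3472) = 2^4 × 3 × 5 × 7 × 13 × 31 = 677040.
Smallest N > 192 is LCM + 192 = 677040 + 192 = 677232.

677232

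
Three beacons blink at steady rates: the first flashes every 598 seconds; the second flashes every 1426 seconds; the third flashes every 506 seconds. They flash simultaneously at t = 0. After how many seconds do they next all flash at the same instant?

We need the least common multiple of the intervals.
598 = 2 × 13 × 23
1426 = 2 × 23 × 31
506 = 2 × 11 × 23
LCM(598, 1426, 506) = 2 × 11 × 13 × 23 × 31 = 203918.

203918 seconds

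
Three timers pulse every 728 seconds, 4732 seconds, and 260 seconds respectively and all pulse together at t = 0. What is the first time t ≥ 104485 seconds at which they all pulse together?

141960 seconds

Joint pulses occur at multiples of LCM(728, 4732, 260).
728 = 2^3 × 7 × 13
4732 = 2^2 × 7 × 13^2
260 = 2^2 × 5 × 13
LCM(728, 4732, 260) = 2^3 × 5 × 7 × 13^2 = 47320.
Smallest multiple of 47320 that is ≥ 104485: ⌈104485/47320⌉ × 47320 = 3 × 47320 = 141960.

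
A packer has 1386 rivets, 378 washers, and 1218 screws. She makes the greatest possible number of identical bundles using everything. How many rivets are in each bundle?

Number of bundles = gcd(1386, 378, 1218).
1386 = 2 × 3^2 × 7 × 11
378 = 2 × 3^3 × 7
1218 = 2 × 3 × 7 × 29
gcd(1386, 378, 1218) = 2 × 3 × 7 = 42.
rivets per bundle = 1386 / 42 = 33.

33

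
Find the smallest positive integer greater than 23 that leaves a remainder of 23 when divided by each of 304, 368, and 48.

N − 23 must be a common multiple of 304, 368, and 48.
304 = 2^4 × 19
368 = 2^4 × 23
48 = 2^4 × 3
LCM(304, 368, 48) = 2^4 × 3 × 19 × 23 = 20976.
Smallest N > 23 is LCM + 23 = 20976 + 23 = 20999.

20999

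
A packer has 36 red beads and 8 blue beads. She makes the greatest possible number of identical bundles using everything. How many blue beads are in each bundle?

Number of bundles = gcd(36, 8).
36 = 2^2 × 3^2
8 = 2^3
gcd(36, 8) = 2^2 = 4.
blue beads per bundle = 8 / 4 = 2.

2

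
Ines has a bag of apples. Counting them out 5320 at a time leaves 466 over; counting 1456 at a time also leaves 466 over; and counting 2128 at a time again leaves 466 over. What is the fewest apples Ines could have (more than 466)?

138786

N − 466 must be a common multiple of 5320, 1456, and 2128.
5320 = 2^3 × 5 × 7 × 19
1456 = 2^4 × 7 × 13
2128 = 2^4 × 7 × 19
LCM(5320, 1456, 2128) = 2^4 × 5 × 7 × 13 × 19 = 138320.
Smallest N > 466 is LCM + 466 = 138320 + 466 = 138786.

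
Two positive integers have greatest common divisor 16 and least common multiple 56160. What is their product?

898560

For any two positive integers, gcd × lcm = product = 16 × 56160 = 898560.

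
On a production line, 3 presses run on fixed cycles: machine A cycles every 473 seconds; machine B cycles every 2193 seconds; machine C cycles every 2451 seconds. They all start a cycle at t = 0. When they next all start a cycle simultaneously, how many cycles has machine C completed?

187 cycles

They are all back at their starting positions together after one LCM of the periods.
473 = 11 × 43
2193 = 3 × 17 × 43
2451 = 3 × 19 × 43
LCM(473, 2193, 2451) = 3 × 11 × 17 × 19 × 43 = 458337.
Cycles for period 2451: 458337 / 2451 = 187.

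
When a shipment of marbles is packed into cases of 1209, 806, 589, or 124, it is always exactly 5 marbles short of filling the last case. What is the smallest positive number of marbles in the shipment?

91879

Being 5 short of a full case of size k means N ≡ −5 (mod k), i.e. N + 5 is a multiple of each size.
1209 = 3 × 13 × 31
806 = 2 × 13 × 31
589 = 19 × 31
124 = 2^2 × 31
LCM(1209, 806, 589, 124) = 2^2 × 3 × 13 × 19 × 31 = 91884.
Smallest positive N is 91884 − 5 = 91879.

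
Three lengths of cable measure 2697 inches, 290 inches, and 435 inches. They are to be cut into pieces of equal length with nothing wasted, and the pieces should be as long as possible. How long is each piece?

The greatest length dividing all of 2697, 290, and 435 is their gcd.
2697 = 3 × 29 × 31
290 = 2 × 5 × 29
435 = 3 × 5 × 29
gcd(2697, 290, 435) = 29.

29 inches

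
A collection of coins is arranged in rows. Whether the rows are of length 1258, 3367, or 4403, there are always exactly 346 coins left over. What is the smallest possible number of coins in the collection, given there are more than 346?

114824

N − 346 must be a common multiple of 1258, 3367, and 4403.
1258 = 2 × 17 × 37
3367 = 7 × 13 × 37
4403 = 7 × 17 × 37
LCM(1258, 3367, 4403) = 2 × 7 × 13 × 17 × 37 = 114478.
Smallest N > 346 is LCM + 346 = 114478 + 346 = 114824.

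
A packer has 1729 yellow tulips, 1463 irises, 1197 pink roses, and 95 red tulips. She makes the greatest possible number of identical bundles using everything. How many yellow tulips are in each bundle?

Number of bundles = gcd(1729, 1463, 1197, 95).
1729 = 7 × 13 × 19
1463 = 7 × 11 × 19
1197 = 3^2 × 7 × 19
95 = 5 × 19
gcd(1729, 1463, 1197, 95) = 19.
yellow tulips per bundle = 1729 / 19 = 91.

91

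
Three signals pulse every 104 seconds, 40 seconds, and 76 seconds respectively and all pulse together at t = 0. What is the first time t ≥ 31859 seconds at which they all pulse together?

Joint pulses occur at multiples of LCM(104, 40, 76).
104 = 2^3 × 13
40 = 2^3 × 5
76 = 2^2 × 19
LCM(104, 40, 76) = 2^3 × 5 × 13 × 19 = 9880.
Smallest multiple of 9880 that is ≥ 31859: ⌈31859/9880⌉ × 9880 = 4 × 9880 = 39520.

39520 seconds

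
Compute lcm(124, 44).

1364

124 = 2^2 × 31
44 = 2^2 × 11
LCM(124, 44) = 2^2 × 11 × 31 = 1364.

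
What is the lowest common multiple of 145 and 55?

1595

145 = 5 × 29
55 = 5 × 11
LCM(145, 55) = 5 × 11 × 29 = 1595.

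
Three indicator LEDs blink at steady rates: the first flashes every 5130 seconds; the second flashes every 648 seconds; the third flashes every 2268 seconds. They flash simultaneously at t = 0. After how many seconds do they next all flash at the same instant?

430920 seconds

The first simultaneous occurrence is after LCM of the individual periods.
5130 = 2 × 3^3 × 5 × 19
648 = 2^3 × 3^4
2268 = 2^2 × 3^4 × 7
LCM(5130, 648, 2268) = 2^3 × 3^4 × 5 × 7 × 19 = 430920.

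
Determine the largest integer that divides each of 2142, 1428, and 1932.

42

2142 = 2 × 3^2 × 7 × 17
1428 = 2^2 × 3 × 7 × 17
1932 = 2^2 × 3 × 7 × 23
gcd(2142, 1428, 1932) = 2 × 3 × 7 = 42.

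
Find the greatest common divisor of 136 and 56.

8

136 = 2^3 × 17
56 = 2^3 × 7
gcd(136, 56) = 2^3 = 8.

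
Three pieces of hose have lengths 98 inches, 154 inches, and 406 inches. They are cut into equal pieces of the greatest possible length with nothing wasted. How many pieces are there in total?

Piece length = gcd(98, 154, 406).
98 = 2 × 7^2
154 = 2 × 7 × 11
406 = 2 × 7 × 29
gcd(98, 154, 406) = 2 × 7 = 14.
Total pieces = 98/14 + 154/14 + 406/14 = 7 + 11 + 29 = 47.

47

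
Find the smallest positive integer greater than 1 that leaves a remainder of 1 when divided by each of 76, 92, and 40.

N − 1 must be a common multiple of 76, 92, and 40.
76 = 2^2 × 19
92 = 2^2 × 23
40 = 2^3 × 5
LCM(76, 92, 40) = 2^3 × 5 × 19 × 23 = 17480.
Smallest N > 1 is LCM + 1 = 17480 + 1 = 17481.

17481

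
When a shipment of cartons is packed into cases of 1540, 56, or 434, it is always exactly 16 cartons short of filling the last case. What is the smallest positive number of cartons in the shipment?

Being 16 short of a full case of size k means N ≡ −16 (mod k), i.e. N + 16 is a multiple of each size.
1540 = 2^2 × 5 × 7 × 11
56 = 2^3 × 7
434 = 2 × 7 × 31
LCM(1540, 56, 434) = 2^3 × 5 × 7 × 11 × 31 = 95480.
Smallest positive N is 95480 − 16 = 95464.

95464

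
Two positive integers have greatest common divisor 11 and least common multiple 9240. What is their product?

101640

For any two positive integers, gcd × lcm = product = 11 × 9240 = 101640.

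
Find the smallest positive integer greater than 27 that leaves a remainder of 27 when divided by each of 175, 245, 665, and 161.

N − 27 must be a common multiple of 175, 245, 665, and 161.
175 = 5^2 × 7
245 = 5 × 7^2
665 = 5 × 7 × 19
161 = 7 × 23
LCM(175, 245, 665, 161) = 5^2 × 7^2 × 19 × 23 = 535325.
Smallest N > 27 is LCM + 27 = 535325 + 27 = 535352.

535352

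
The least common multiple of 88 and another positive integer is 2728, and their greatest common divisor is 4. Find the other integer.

gcd × lcm = product of the two integers, so the other integer is (4 × 2728) / 88 = 124.

124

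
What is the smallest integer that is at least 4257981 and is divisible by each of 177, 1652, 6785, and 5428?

4559520

The integer must be a common multiple of 177, 1652, 6785, and 5428, so a multiple of their LCM.
177 = 3 × 59
1652 = 2^2 × 7 × 59
6785 = 5 × 23 × 59
5428 = 2^2 × 23 × 59
LCM(177, 1652, 6785, 5428) = 2^2 × 3 × 5 × 7 × 23 × 59 = 569940.
Smallest multiple of 569940 that is ≥ 4257981: ⌈4257981/569940⌉ × 569940 = 8 × 569940 = 4559520.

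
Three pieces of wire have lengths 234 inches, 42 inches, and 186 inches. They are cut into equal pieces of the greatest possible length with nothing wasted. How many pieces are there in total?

Piece length = gcd(234, 42, 186).
234 = 2 × 3^2 × 13
42 = 2 × 3 × 7
186 = 2 × 3 × 31
gcd(234, 42, 186) = 2 × 3 = 6.
Total pieces = 234/6 + 42/6 + 186/6 = 39 + 7 + 31 = 77.

77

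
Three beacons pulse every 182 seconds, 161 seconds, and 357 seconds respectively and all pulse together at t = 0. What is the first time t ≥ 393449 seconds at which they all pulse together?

Joint pulses occur at multiples of LCM(182, 161, 357).
182 = 2 × 7 × 13
161 = 7 × 23
357 = 3 × 7 × 17
LCM(182, 161, 357) = 2 × 3 × 7 × 13 × 17 × 23 = 213486.
Smallest multiple of 213486 that is ≥ 393449: ⌈393449/213486⌉ × 213486 = 2 × 213486 = 426972.

426972 seconds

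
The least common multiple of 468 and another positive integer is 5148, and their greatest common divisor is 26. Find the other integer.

286

gcd × lcm = product of the two integers, so the other integer is (26 × 5148) / 468 = 286.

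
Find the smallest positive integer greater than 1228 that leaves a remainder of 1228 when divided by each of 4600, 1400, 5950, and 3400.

548628

N − 1228 must be a common multiple of 4600, 1400, 5950, and 3400.
4600 = 2^3 × 5^2 × 23
1400 = 2^3 × 5^2 × 7
5950 = 2 × 5^2 × 7 × 17
3400 = 2^3 × 5^2 × 17
LCM(4600, 1400, 5950, 3400) = 2^3 × 5^2 × 7 × 17 × 23 = 547400.
Smallest N > 1228 is LCM + 1228 = 547400 + 1228 = 548628.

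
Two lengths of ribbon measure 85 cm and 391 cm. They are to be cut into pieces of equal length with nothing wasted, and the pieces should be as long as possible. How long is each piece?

By the Euclidean algorithm:
391 = 4 × 85 + 51
85 = 1 × 51 + 34
51 = 1 × 34 + 17
34 = 2 × 17 + 0
gcd(85, 391) = 17.

17 cm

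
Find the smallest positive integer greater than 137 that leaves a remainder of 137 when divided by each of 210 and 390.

2867

N − 137 must be a common multiple of 210 and 390.
210 = 2 × 3 × 5 × 7
390 = 2 × 3 × 5 × 13
LCM(210, 390) = 2 × 3 × 5 × 7 × 13 = 2730.
Smallest N > 137 is LCM + 137 = 2730 + 137 = 2867.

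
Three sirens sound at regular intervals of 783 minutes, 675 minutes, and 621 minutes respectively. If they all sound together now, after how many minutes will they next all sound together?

We need the least common multiple of the intervals.
783 = 3^3 × 29
675 = 3^3 × 5^2
621 = 3^3 × 23
LCM(783, 675, 621) = 3^3 × 5^2 × 23 × 29 = 450225.

450225 minutes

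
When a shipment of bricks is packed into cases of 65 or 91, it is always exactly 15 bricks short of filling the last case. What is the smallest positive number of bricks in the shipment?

Being 15 short of a full case of size k means N ≡ −15 (mod k), i.e. N + 15 is a multiple of each size.
65 = 5 × 13
91 = 7 × 13
LCM(65, 91) = 5 × 7 × 13 = 455.
Smallest positive N is 455 − 15 = 440.

440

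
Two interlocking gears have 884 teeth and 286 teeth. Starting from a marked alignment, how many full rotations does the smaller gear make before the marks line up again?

The first common completion time is the LCM of the periods.
884 = 2^2 × 13 × 17
286 = 2 × 11 × 13
LCM(884, 286) = 2^2 × 11 × 13 × 17 = 9724.
Rotations for period 286: 9724 / 286 = 34.

34 rotations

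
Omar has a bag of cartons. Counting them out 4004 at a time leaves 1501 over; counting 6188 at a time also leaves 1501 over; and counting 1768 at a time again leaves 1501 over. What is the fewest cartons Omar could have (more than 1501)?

137637

N − 1501 must be a common multiple of 4004, 6188, and 1768.
4004 = 2^2 × 7 × 11 × 13
6188 = 2^2 × 7 × 13 × 17
1768 = 2^3 × 13 × 17
LCM(4004, 6188, 1768) = 2^3 × 7 × 11 × 13 × 17 = 136136.
Smallest N > 1501 is LCM + 1501 = 136136 + 1501 = 137637.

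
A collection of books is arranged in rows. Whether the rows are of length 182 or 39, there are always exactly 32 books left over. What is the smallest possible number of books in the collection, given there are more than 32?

578

N − 32 must be a common multiple of 182 and 39.
182 = 2 × 7 × 13
39 = 3 × 13
LCM(182, 39) = 2 × 3 × 7 × 13 = 546.
Smallest N > 32 is LCM + 32 = 546 + 32 = 578.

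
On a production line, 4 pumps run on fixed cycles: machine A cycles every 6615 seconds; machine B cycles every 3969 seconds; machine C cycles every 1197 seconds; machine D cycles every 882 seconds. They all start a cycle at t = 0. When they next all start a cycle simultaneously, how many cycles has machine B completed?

190 cycles

All finish a whole number of cycles simultaneously at t = LCM of the periods.
6615 = 3^3 × 5 × 7^2
3969 = 3^4 × 7^2
1197 = 3^2 × 7 × 19
882 = 2 × 3^2 × 7^2
LCM(6615, 3969, 1197, 882) = 2 × 3^4 × 5 × 7^2 × 19 = 754110.
Cycles for period 3969: 754110 / 3969 = 190.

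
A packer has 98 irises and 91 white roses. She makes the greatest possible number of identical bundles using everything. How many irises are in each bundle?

Number of bundles = gcd(98, 91).
98 = 2 × 7^2
91 = 7 × 13
gcd(98, 91) = 7.
irises per bundle = 98 / 7 = 14.

14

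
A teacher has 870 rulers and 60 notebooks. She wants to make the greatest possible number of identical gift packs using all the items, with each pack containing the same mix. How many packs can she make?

By the Euclidean algorithm:
870 = 14 × 60 + 30
60 = 2 × 30 + 0
gcd(870, 60) = 30.

30 packs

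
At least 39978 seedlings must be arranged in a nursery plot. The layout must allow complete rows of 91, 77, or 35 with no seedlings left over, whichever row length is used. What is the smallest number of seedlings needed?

The number of seedlings must be a common multiple of 91, 77, and 35, so a multiple of their LCM.
91 = 7 × 13
77 = 7 × 11
35 = 5 × 7
LCM(91, 77, 35) = 5 × 7 × 11 × 13 = 5005.
Smallest multiple of 5005 that is ≥ 39978: ⌈39978/5005⌉ × 5005 = 8 × 5005 = 40040.

40040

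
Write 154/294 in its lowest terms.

154 = 2 × 7 × 11
294 = 2 × 3 × 7^2
gcd(154, 294) = 2 × 7 = 14.
Divide numerator and denominator by 14: 154/294 = 11/21.

11/21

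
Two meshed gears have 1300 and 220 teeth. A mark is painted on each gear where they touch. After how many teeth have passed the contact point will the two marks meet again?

14300 teeth

The first simultaneous occurrence is after LCM of the individual periods.
1300 = 2^2 × 5^2 × 13
220 = 2^2 × 5 × 11
LCM(1300, 220) = 2^2 × 5^2 × 11 × 13 = 14300.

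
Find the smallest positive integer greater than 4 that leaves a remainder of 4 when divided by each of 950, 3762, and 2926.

N − 4 must be a common multiple of 950, 3762, and 2926.
950 = 2 × 5^2 × 19
3762 = 2 × 3^2 × 11 × 19
2926 = 2 × 7 × 11 × 19
LCM(950, 3762, 2926) = 2 × 3^2 × 5^2 × 7 × 11 × 19 = 658350.
Smallest N > 4 is LCM + 4 = 658350 + 4 = 658354.

658354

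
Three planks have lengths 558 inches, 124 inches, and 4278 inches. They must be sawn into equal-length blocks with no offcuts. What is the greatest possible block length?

62 inches

This is the greatest common divisor of 558, 124, and 4278.
558 = 2 × 3^2 × 31
124 = 2^2 × 31
4278 = 2 × 3 × 23 × 31
gcd(558, 124, 4278) = 2 × 31 = 62.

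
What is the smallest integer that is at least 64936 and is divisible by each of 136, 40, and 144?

73440

The integer must be a common multiple of 136, 40, and 144, so a multiple of their LCM.
136 = 2^3 × 17
40 = 2^3 × 5
144 = 2^4 × 3^2
LCM(136, 40, 144) = 2^4 × 3^2 × 5 × 17 = 12240.
Smallest multiple of 12240 that is ≥ 64936: ⌈64936/12240⌉ × 12240 = 6 × 12240 = 73440.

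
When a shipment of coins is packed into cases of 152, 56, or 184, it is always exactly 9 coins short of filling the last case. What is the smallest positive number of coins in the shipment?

Being 9 short of a full case of size k means N ≡ −9 (mod k), i.e. N + 9 is a multiple of each size.
152 = 2^3 × 19
56 = 2^3 × 7
184 = 2^3 × 23
LCM(152, 56, 184) = 2^3 × 7 × 19 × 23 = 24472.
Smallest positive N is 24472 − 9 = 24463.

24463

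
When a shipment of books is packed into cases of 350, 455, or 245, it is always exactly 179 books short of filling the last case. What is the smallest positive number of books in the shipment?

31671

Being 179 short of a full case of size k means N ≡ −179 (mod k), i.e. N + 179 is a multiple of each size.
350 = 2 × 5^2 × 7
455 = 5 × 7 × 13
245 = 5 × 7^2
LCM(350, 455, 245) = 2 × 5^2 × 7^2 × 13 = 31850.
Smallest positive N is 31850 − 179 = 31671.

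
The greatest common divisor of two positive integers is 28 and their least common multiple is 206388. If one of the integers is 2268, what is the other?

For two integers, gcd × lcm = product, so the other is (28 × 206388) / 2268 = 5778864 / 2268 = 2548.

2548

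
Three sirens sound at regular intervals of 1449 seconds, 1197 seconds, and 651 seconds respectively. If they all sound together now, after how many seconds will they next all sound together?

We need the least common multiple of the intervals.
1449 = 3^2 × 7 × 23
1197 = 3^2 × 7 × 19
651 = 3 × 7 × 31
LCM(1449, 1197, 651) = 3^2 × 7 × 19 × 23 × 31 = 853461.

853461 seconds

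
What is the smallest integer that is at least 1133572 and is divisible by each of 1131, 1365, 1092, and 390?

The integer must be a common multiple of 1131, 1365, 1092, and 390, so a multiple of their LCM.
1131 = 3 × 13 × 29
1365 = 3 × 5 × 7 × 13
1092 = 2^2 × 3 × 7 × 13
390 = 2 × 3 × 5 × 13
LCM(1131, 1365, 1092, 390) = 2^2 × 3 × 5 × 7 × 13 × 29 = 158340.
Smallest multiple of 158340 that is ≥ 1133572: ⌈1133572/158340⌉ × 158340 = 8 × 158340 = 1266720.

1266720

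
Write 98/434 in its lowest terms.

7/31

98 = 2 × 7^2
434 = 2 × 7 × 31
gcd(98, 434) = 2 × 7 = 14.
Divide numerator and denominator by 14: 98/434 = 7/31.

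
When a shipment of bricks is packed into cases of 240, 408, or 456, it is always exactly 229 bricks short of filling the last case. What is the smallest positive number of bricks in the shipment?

Being 229 short of a full case of size k means N ≡ −229 (mod k), i.e. N + 229 is a multiple of each size.
240 = 2^4 × 3 × 5
408 = 2^3 × 3 × 17
456 = 2^3 × 3 × 19
LCM(240, 408, 456) = 2^4 × 3 × 5 × 17 × 19 = 77520.
Smallest positive N is 77520 − 229 = 77291.

77291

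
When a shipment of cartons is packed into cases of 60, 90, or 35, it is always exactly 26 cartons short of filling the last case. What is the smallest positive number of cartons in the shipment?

Being 26 short of a full case of size k means N ≡ −26 (mod k), i.e. N + 26 is a multiple of each size.
60 = 2^2 × 3 × 5
90 = 2 × 3^2 × 5
35 = 5 × 7
LCM(60, 90, 35) = 2^2 × 3^2 × 5 × 7 = 1260.
Smallest positive N is 1260 − 26 = 1234.

1234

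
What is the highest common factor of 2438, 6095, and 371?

53

2438 = 2 × 23 × 53
6095 = 5 × 23 × 53
371 = 7 × 53
gcd(2438, 6095, 371) = 53.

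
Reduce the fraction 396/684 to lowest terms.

396 = 2^2 × 3^2 × 11
684 = 2^2 × 3^2 × 19
gcd(396, 684) = 2^2 × 3^2 = 36.
Divide numerator and denominator by 36: 396/684 = 11/19.

11/19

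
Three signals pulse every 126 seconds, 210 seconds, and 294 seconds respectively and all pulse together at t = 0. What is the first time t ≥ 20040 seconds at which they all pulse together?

22050 seconds

Joint pulses occur at multiples of LCM(126, 210, 294).
126 = 2 × 3^2 × 7
210 = 2 × 3 × 5 × 7
294 = 2 × 3 × 7^2
LCM(126, 210, 294) = 2 × 3^2 × 5 × 7^2 = 4410.
Smallest multiple of 4410 that is ≥ 20040: ⌈20040/4410⌉ × 4410 = 5 × 4410 = 22050.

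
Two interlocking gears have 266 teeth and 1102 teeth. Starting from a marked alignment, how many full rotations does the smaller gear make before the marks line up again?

29 rotations

The first common completion time is the LCM of the periods.
266 = 2 × 7 × 19
1102 = 2 × 19 × 29
LCM(266, 1102) = 2 × 7 × 19 × 29 = 7714.
Rotations for period 266: 7714 / 266 = 29.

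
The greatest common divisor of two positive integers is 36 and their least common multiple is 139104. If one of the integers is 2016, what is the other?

2484

For two integers, gcd × lcm = product, so the other is (36 × 139104) / 2016 = 5007744 / 2016 = 2484.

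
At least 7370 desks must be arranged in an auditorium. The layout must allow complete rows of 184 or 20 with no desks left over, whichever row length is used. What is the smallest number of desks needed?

The number of desks must be a common multiple of 184 and 20, so a multiple of their LCM.
184 = 2^3 × 23
20 = 2^2 × 5
LCM(184, 20) = 2^3 × 5 × 23 = 920.
Smallest multiple of 920 that is ≥ 7370: ⌈7370/920⌉ × 920 = 9 × 920 = 8280.

8280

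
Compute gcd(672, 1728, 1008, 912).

48

672 = 2^5 × 3 × 7
1728 = 2^6 × 3^3
1008 = 2^4 × 3^2 × 7
912 = 2^4 × 3 × 19
gcd(672, 1728, 1008, 912) = 2^4 × 3 = 48.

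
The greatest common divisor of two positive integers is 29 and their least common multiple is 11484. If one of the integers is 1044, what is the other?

For two integers, gcd × lcm = product, so the other is (29 × 11484) / 1044 = 333036 / 1044 = 319.

319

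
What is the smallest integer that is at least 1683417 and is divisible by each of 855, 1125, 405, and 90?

1923750

The integer must be a common multiple of 855, 1125, 405, and 90, so a multiple of their LCM.
855 = 3^2 × 5 × 19
1125 = 3^2 × 5^3
405 = 3^4 × 5
90 = 2 × 3^2 × 5
LCM(855, 1125, 405, 90) = 2 × 3^4 × 5^3 × 19 = 384750.
Smallest multiple of 384750 that is ≥ 1683417: ⌈1683417/384750⌉ × 384750 = 5 × 384750 = 1923750.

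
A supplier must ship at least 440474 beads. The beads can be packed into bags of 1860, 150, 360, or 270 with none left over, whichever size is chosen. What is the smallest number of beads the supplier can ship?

The number of beads must be a common multiple of 1860, 150, 360, and 270, so a multiple of their LCM.
1860 = 2^2 × 3 × 5 × 31
150 = 2 × 3 × 5^2
360 = 2^3 × 3^2 × 5
270 = 2 × 3^3 × 5
LCM(1860, 150, 360, 270) = 2^3 × 3^3 × 5^2 × 31 = 167400.
Smallest multiple of 167400 that is ≥ 440474: ⌈440474/167400⌉ × 167400 = 3 × 167400 = 502200.

502200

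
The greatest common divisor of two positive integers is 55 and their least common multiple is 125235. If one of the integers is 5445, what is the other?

For two integers, gcd × lcm = product, so the other is (55 × 125235) / 5445 = 6887925 / 5445 = 1265.

1265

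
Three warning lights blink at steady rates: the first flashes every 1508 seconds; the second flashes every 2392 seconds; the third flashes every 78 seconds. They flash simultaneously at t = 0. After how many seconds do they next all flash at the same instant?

The first simultaneous occurrence is after LCM of the individual periods.
1508 = 2^2 × 13 × 29
2392 = 2^3 × 13 × 23
78 = 2 × 3 × 13
LCM(1508, 2392, 78) = 2^3 × 3 × 13 × 23 × 29 = 208104.

208104 seconds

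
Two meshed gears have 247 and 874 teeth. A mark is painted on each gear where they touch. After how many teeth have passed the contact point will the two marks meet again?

11362 teeth

The first simultaneous occurrence is after LCM of the individual periods.
247 = 13 × 19
874 = 2 × 19 × 23
LCM(247, 874) = 2 × 13 × 19 × 23 = 11362.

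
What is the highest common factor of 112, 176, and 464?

16

112 = 2^4 × 7
176 = 2^4 × 11
464 = 2^4 × 29
gcd(112, 176, 464) = 2^4 = 16.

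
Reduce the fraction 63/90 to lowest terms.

7/10

63 = 3^2 × 7
90 = 2 × 3^2 × 5
gcd(63, 90) = 3^2 = 9.
Divide numerator and denominator by 9: 63/90 = 7/10.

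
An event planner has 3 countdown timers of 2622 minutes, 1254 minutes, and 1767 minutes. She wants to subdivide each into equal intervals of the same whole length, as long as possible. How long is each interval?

The interval must divide each timer length; the longest such is the gcd.
2622 = 2 × 3 × 19 × 23
1254 = 2 × 3 × 11 × 19
1767 = 3 × 19 × 31
gcd(2622, 1254, 1767) = 3 × 19 = 57.

57 minutes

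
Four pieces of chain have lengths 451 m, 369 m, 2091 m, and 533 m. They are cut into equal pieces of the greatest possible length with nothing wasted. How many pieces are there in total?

Piece length = gcd(451, 369, 2091, 533).
451 = 11 × 41
369 = 3^2 × 41
2091 = 3 × 17 × 41
533 = 13 × 41
gcd(451, 369, 2091, 533) = 41.
Total pieces = 451/41 + 369/41 + 2091/41 + 533/41 = 11 + 9 + 51 + 13 = 84.

84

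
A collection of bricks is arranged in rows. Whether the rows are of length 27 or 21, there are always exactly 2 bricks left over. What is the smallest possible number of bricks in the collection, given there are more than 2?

191

N − 2 must be a common multiple of 27 and 21.
27 = 3^3
21 = 3 × 7
LCM(27, 21) = 3^3 × 7 = 189.
Smallest N > 2 is LCM + 2 = 189 + 2 = 191.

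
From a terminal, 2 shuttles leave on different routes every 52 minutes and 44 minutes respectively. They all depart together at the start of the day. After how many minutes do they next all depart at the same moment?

572 minutes

We need the least common multiple of the intervals.
52 = 2^2 × 13
44 = 2^2 × 11
LCM(52, 44) = 2^2 × 11 × 13 = 572.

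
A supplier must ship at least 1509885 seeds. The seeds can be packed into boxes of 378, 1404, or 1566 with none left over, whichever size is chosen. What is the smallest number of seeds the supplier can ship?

The number of seeds must be a common multiple of 378, 1404, and 1566, so a multiple of their LCM.
378 = 2 × 3^3 × 7
1404 = 2^2 × 3^3 × 13
1566 = 2 × 3^3 × 29
LCM(378, 1404, 1566) = 2^2 × 3^3 × 7 × 13 × 29 = 285012.
Smallest multiple of 285012 that is ≥ 1509885: ⌈1509885/285012⌉ × 285012 = 6 × 285012 = 1710072.

1710072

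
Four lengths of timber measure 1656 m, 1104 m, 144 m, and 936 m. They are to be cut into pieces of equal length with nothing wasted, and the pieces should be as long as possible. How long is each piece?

24 m

The greatest length dividing all of 1656, 1104, 144, and 936 is their gcd.
1656 = 2^3 × 3^2 × 23
1104 = 2^4 × 3 × 23
144 = 2^4 × 3^2
936 = 2^3 × 3^2 × 13
gcd(1656, 1104, 144, 936) = 2^3 × 3 = 24.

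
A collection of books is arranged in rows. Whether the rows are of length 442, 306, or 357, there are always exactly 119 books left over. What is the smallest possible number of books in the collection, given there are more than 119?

N − 119 must be a common multiple of 442, 306, and 357.
442 = 2 × 13 × 17
306 = 2 × 3^2 × 17
357 = 3 × 7 × 17
LCM(442, 306, 357) = 2 × 3^2 × 7 × 13 × 17 = 27846.
Smallest N > 119 is LCM + 119 = 27846 + 119 = 27965.

27965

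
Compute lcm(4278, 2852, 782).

4278 = 2 × 3 × 23 × 31
2852 = 2^2 × 23 × 31
782 = 2 × 17 × 23
LCM(4278, 2852, 782) = 2^2 × 3 × 17 × 23 × 31 = 145452.

145452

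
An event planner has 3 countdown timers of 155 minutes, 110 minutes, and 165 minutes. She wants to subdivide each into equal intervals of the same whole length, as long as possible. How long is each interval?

The interval must divide each timer length; the longest such is the gcd.
155 = 5 × 31
110 = 2 × 5 × 11
165 = 3 × 5 × 11
gcd(155, 110, 165) = 5.

5 minutes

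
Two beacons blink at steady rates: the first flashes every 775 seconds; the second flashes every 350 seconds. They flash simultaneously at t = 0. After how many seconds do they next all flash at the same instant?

We need the least common multiple of the intervals.
775 = 5^2 × 31
350 = 2 × 5^2 × 7
LCM(775, 350) = 2 × 5^2 × 7 × 31 = 10850.

10850 seconds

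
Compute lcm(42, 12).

84

42 = 2 × 3 × 7
12 = 2^2 × 3
LCM(42, 12) = 2^2 × 3 × 7 = 84.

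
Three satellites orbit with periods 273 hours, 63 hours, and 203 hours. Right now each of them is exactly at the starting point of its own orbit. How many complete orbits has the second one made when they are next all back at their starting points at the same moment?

377 orbits

All finish a whole number of cycles simultaneously at t = LCM of the periods.
273 = 3 × 7 × 13
63 = 3^2 × 7
203 = 7 × 29
LCM(273, 63, 203) = 3^2 × 7 × 13 × 29 = 23751.
Orbits for period 63: 23751 / 63 = 377.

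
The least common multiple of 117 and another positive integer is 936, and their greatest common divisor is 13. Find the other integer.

104

gcd × lcm = product of the two integers, so the other integer is (13 × 936) / 117 = 104.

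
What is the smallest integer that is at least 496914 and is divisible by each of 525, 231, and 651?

The integer must be a common multiple of 525, 231, and 651, so a multiple of their LCM.
525 = 3 × 5^2 × 7
231 = 3 × 7 × 11
651 = 3 × 7 × 31
LCM(525, 231, 651) = 3 × 5^2 × 7 × 11 × 31 = 179025.
Smallest multiple of 179025 that is ≥ 496914: ⌈496914/179025⌉ × 179025 = 3 × 179025 = 537075.

537075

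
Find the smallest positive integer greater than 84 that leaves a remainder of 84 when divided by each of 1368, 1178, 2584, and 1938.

721020

N − 84 must be a common multiple of 1368, 1178, 2584, and 1938.
1368 = 2^3 × 3^2 × 19
1178 = 2 × 19 × 31
2584 = 2^3 × 17 × 19
1938 = 2 × 3 × 17 × 19
LCM(1368, 1178, 2584, 1938) = 2^3 × 3^2 × 17 × 19 × 31 = 720936.
Smallest N > 84 is LCM + 84 = 720936 + 84 = 721020.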